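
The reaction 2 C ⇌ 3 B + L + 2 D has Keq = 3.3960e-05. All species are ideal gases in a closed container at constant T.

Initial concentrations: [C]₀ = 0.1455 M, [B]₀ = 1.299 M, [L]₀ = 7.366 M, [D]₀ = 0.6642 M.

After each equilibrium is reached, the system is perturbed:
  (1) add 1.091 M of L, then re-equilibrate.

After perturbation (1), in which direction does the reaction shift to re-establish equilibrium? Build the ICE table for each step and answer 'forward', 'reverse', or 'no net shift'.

Q₀ = 336.5 vs Keq = 3.3960e-05 ⇒ Q>K, reverse
Step 1:
                   C          B          L          D
  Initial     0.1455      1.299      7.366     0.6642
  Change      0.6544    -0.9816    -0.3272    -0.6544
  Equil       0.7999     0.3174      7.039   0.009824
  solve Keq expr → x = -0.3272; check Q = 3.3960e-05
Then add 1.091 M of L.
Step 2:
                   C          B          L          D
  Initial     0.7999     0.3174       8.13   0.009824
  Change  6.3419e-04 -9.5128e-04 -3.1709e-04 -6.3419e-04
  Equil       0.8005     0.3165      8.129   0.009189
  solve Keq expr → x = -3.1709e-04; check Q = 3.3960e-05

Direction: reverse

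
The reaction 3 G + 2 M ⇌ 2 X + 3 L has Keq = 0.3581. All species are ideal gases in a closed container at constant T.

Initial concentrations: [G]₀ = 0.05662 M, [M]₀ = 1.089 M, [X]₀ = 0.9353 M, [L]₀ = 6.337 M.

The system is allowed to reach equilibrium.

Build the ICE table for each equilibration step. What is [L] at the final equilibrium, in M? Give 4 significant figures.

Q₀ = 1.0342e+06 vs Keq = 0.3581 ⇒ Q>K, reverse
Step 1:
                   G          M          X          L
  init       0.05662      1.089     0.9353      6.337
  Δ            1.198     0.7989    -0.7989     -1.198
  eq           1.255      1.888     0.1364      5.139
  solve Keq expr → x = -0.3995; check Q = 0.3581

[L]_eq = 5.139 M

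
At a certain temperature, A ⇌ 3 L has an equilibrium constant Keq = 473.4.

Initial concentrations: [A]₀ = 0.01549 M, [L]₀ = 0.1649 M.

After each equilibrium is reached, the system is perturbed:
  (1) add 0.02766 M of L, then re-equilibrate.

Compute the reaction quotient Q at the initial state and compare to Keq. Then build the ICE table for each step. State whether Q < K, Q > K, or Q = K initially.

Q₀ = 0.2895 vs Keq = 473.4 ⇒ Q<K, forward
Step 1:
                  A         L
  init      0.01549    0.1649
  Δ        -0.01547   0.04641
  eq      1.9931e-05    0.2113
  solve Keq expr → x = 0.01547; check Q = 473.4
Then add 0.02766 M of L.
Step 2:
                  A         L
  init    1.9931e-05     0.239
  Δ       8.8864e-06 -2.6659e-05
  eq      2.8818e-05    0.2389
  solve Keq expr → x = -8.8864e-06; check Q = 473.4

Q₀ = 0.2895; Q < K (proceeds forward)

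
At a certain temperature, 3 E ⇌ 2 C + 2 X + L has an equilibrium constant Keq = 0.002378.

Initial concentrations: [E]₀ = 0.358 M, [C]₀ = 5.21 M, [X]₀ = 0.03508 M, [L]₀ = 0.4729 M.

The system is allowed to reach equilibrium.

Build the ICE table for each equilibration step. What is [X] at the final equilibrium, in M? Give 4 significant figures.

[X]_eq = 0.003593 M

Q₀ = 0.3443 vs Keq = 0.002378 ⇒ Q>K, reverse
Step 1:
                  E         C         X         L
  I           0.358      5.21   0.03508    0.4729
  C         0.04723  -0.03149  -0.03149  -0.01574
  E          0.4052     5.179  0.003593    0.4572
  solve Keq expr → x = -0.01574; check Q = 0.002378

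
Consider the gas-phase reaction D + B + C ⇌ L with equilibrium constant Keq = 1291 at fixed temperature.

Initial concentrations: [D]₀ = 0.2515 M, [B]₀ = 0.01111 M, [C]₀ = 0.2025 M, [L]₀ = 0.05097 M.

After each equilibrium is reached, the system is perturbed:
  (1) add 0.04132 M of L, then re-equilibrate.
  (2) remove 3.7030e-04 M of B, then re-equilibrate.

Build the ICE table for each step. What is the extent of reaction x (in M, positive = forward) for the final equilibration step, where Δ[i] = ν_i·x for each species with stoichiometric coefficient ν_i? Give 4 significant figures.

x = -3.5876e-04 M

Q₀ = 90.08 vs Keq = 1291 ⇒ Q<K, forward
Step 1:
                   D          B          C          L
  init        0.2515    0.01111     0.2025    0.05097
  Δ         -0.01009   -0.01009   -0.01009    0.01009
  eq          0.2414   0.001018     0.1924    0.06106
  solve Keq expr → x = 0.01009; check Q = 1291
Then add 0.04132 M of L.
Step 2:
                   D          B          C          L
  init        0.2414   0.001018     0.1924     0.1024
  Δ       6.6741e-04 6.6741e-04 6.6741e-04 -6.6741e-04
  eq          0.2421   0.001686     0.1931     0.1017
  solve Keq expr → x = -6.6741e-04; check Q = 1291
Then remove 3.7030e-04 M of B.
Step 3:
                   D          B          C          L
  init        0.2421   0.001315     0.1931     0.1017
  Δ       3.5876e-04 3.5876e-04 3.5876e-04 -3.5876e-04
  eq          0.2424   0.001674     0.1934     0.1014
  solve Keq expr → x = -3.5876e-04; check Q = 1291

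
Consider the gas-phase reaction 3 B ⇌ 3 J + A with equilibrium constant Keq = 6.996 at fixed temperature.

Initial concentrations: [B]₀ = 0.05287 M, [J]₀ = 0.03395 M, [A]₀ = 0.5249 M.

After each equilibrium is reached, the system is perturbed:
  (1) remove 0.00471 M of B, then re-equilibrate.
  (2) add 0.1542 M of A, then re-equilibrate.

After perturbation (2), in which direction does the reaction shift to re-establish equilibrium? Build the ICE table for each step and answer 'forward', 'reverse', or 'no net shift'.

Direction: reverse

Q₀ = 0.139 vs Keq = 6.996 ⇒ Q<K, forward
Step 1:
                    B           J           A
  init        0.05287     0.03395      0.5249
  Δ          -0.02701     0.02701    0.009004
  eq          0.02586     0.06096      0.5339
  solve Keq expr → x = 0.009004; check Q = 6.996
Then remove 0.00471 M of B.
Step 2:
                    B           J           A
  init        0.02115     0.06096      0.5339
  Δ          0.003295   -0.003295   -0.001098
  eq          0.02444     0.05767      0.5328
  solve Keq expr → x = -0.001098; check Q = 6.996
Then add 0.1542 M of A.
Step 3:
                    B           J           A
  init        0.02444     0.05767       0.687
  Δ          0.001475   -0.001475 -4.9159e-04
  eq          0.02592     0.05619      0.6865
  solve Keq expr → x = -4.9159e-04; check Q = 6.996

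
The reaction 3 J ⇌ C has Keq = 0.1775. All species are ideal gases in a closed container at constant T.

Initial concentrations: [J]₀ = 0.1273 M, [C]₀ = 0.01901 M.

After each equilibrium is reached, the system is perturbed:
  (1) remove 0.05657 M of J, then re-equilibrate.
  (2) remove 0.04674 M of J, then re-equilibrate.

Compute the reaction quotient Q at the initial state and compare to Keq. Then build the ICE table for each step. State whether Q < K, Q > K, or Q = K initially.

Q₀ = 9.215; Q > K (proceeds reverse)

Q₀ = 9.215 vs Keq = 0.1775 ⇒ Q>K, reverse
Step 1:
                  J         C
  I          0.1273   0.01901
  C         0.05386  -0.01795
  E          0.1812  0.001055
  solve Keq expr → x = -0.01795; check Q = 0.1775
Then remove 0.05657 M of J.
Step 2:
                  J         C
  I          0.1246  0.001055
  C        0.002084 -6.9456e-04
  E          0.1267 3.6083e-04
  solve Keq expr → x = -6.9456e-04; check Q = 0.1775
Then remove 0.04674 M of J.
Step 3:
                  J         C
  I         0.07994 3.6083e-04
  C       8.0220e-04 -2.6740e-04
  E         0.08074 9.3424e-05
  solve Keq expr → x = -2.6740e-04; check Q = 0.1775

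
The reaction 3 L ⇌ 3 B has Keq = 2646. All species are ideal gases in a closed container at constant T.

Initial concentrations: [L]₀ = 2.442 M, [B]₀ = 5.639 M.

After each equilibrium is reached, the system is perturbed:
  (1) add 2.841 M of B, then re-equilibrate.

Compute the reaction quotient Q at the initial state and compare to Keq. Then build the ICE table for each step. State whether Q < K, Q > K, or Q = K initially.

Q₀ = 12.31 vs Keq = 2646 ⇒ Q<K, forward
Step 1:
                    L           B
  I             2.442       5.639
  C            -1.897       1.897
  E            0.5449       7.536
  solve Keq expr → x = 0.6324; check Q = 2646
Then add 2.841 M of B.
Step 2:
                    L           B
  I            0.5449       10.38
  C            0.1916     -0.1916
  E            0.7364       10.19
  solve Keq expr → x = -0.06385; check Q = 2646

Q₀ = 12.31; Q < K (proceeds forward)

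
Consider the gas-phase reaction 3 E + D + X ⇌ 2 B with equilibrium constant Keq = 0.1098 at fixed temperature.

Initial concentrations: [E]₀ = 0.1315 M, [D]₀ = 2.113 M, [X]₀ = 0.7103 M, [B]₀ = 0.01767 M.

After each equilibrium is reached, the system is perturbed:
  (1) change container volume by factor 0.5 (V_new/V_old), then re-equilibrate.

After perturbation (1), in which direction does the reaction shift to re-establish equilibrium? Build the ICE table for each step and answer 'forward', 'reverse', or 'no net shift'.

Q₀ = 0.09149 vs Keq = 0.1098 ⇒ Q<K, forward
Step 1:
                   E          D          X          B
  init        0.1315      2.113     0.7103    0.01767
  Δ        -0.001891 -6.3035e-04 -6.3035e-04   0.001261
  eq          0.1296      2.112     0.7097    0.01893
  solve Keq expr → x = 6.3035e-04; check Q = 0.1098
Then change container volume by factor 0.5 (V_new/V_old).
Step 2:
                   E          D          X          B
  init        0.2592      4.225      1.419    0.03786
  Δ         -0.05476   -0.01825   -0.01825    0.03651
  eq          0.2045      4.206      1.401    0.07437
  solve Keq expr → x = 0.01825; check Q = 0.1098

Direction: forward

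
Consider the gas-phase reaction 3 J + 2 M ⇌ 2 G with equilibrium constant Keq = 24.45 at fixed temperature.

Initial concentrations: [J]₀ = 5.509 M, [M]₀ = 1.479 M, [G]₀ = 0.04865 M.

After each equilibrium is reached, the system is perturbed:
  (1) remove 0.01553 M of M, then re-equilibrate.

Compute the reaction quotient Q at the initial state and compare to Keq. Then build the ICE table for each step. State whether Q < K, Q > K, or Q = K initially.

Q₀ = 6.4716e-06; Q < K (proceeds forward)

Q₀ = 6.4716e-06 vs Keq = 24.45 ⇒ Q<K, forward
Step 1:
                  J         M         G
  Initial     5.509     1.479   0.04865
  Change     -2.146    -1.431     1.431
  Equil       3.363    0.0485     1.479
  solve Keq expr → x = 0.7153; check Q = 24.45
Then remove 0.01553 M of M.
Step 2:
                  J         M         G
  Initial     3.363   0.03297     1.479
  Change    0.02188   0.01459  -0.01459
  Equil       3.385   0.04756     1.465
  solve Keq expr → x = -0.007293; check Q = 24.45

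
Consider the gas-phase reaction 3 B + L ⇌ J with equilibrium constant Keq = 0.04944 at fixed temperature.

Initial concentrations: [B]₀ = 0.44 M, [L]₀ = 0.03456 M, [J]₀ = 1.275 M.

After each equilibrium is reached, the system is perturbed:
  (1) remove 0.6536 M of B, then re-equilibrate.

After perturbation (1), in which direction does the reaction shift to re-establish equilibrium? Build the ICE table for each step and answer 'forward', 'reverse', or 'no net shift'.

Q₀ = 433.1 vs Keq = 0.04944 ⇒ Q>K, reverse
Step 1:
                   B          L          J
  I             0.44    0.03456      1.275
  C            2.084     0.6948    -0.6948
  E            2.524     0.7294     0.5802
  solve Keq expr → x = -0.6948; check Q = 0.04944
Then remove 0.6536 M of B.
Step 2:
                   B          L          J
  I            1.871     0.7294     0.5802
  C           0.3547     0.1182    -0.1182
  E            2.226     0.8476     0.4619
  solve Keq expr → x = -0.1182; check Q = 0.04944

Direction: reverse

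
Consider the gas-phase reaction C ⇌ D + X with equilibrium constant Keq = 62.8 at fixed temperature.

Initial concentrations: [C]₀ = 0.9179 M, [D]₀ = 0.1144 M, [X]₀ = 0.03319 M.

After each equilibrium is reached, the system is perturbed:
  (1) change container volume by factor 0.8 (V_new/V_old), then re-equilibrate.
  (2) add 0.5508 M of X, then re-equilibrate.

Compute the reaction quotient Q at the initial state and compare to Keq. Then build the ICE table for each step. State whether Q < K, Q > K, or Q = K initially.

Q₀ = 0.004137 vs Keq = 62.8 ⇒ Q<K, forward
Step 1:
                   C          D          X
  Initial     0.9179     0.1144    0.03319
  Change     -0.9027     0.9027     0.9027
  Equil      0.01516      1.017     0.9359
  solve Keq expr → x = 0.9027; check Q = 62.8
Then change container volume by factor 0.8 (V_new/V_old).
Step 2:
                   C          D          X
  Initial    0.01895      1.271       1.17
  Change     0.00456   -0.00456   -0.00456
  Equil      0.02351      1.267      1.165
  solve Keq expr → x = -0.00456; check Q = 62.8
Then add 0.5508 M of X.
Step 3:
                   C          D          X
  Initial    0.02351      1.267      1.716
  Change     0.01061   -0.01061   -0.01061
  Equil      0.03412      1.256      1.706
  solve Keq expr → x = -0.01061; check Q = 62.8

Q₀ = 0.004137; Q < K (proceeds forward)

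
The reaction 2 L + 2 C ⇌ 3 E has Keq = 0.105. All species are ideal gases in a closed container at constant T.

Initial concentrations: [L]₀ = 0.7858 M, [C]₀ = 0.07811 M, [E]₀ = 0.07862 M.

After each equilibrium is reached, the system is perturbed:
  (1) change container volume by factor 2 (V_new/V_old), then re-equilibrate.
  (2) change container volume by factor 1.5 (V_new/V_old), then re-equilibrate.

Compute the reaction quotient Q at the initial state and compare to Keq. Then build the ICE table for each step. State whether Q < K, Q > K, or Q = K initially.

Q₀ = 0.129; Q > K (proceeds reverse)

Q₀ = 0.129 vs Keq = 0.105 ⇒ Q>K, reverse
Step 1:
                  L         C         E
  I          0.7858   0.07811   0.07862
  C        0.002383  0.002383 -0.003575
  E          0.7882   0.08049   0.07504
  solve Keq expr → x = -0.001192; check Q = 0.105
Then change container volume by factor 2 (V_new/V_old).
Step 2:
                  L         C         E
  I          0.3941   0.04025   0.03752
  C        0.003796  0.003796 -0.005694
  E          0.3979   0.04404   0.03183
  solve Keq expr → x = -0.001898; check Q = 0.105
Then change container volume by factor 1.5 (V_new/V_old).
Step 3:
                  L         C         E
  I          0.2653   0.02936   0.02122
  C        0.001365  0.001365 -0.002047
  E          0.2666   0.03073   0.01917
  solve Keq expr → x = -6.8234e-04; check Q = 0.105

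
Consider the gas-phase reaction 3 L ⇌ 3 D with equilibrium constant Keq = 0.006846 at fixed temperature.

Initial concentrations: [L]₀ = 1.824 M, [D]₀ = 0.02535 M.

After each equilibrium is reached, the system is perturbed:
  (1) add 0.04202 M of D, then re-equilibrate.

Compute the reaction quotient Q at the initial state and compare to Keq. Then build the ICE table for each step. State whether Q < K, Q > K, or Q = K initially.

Q₀ = 2.6845e-06 vs Keq = 0.006846 ⇒ Q<K, forward
Step 1:
                   L          D
  Initial      1.824    0.02535
  Change     -0.2698     0.2698
  Equil        1.554     0.2951
  solve Keq expr → x = 0.08992; check Q = 0.006846
Then add 0.04202 M of D.
Step 2:
                   L          D
  Initial      1.554     0.3371
  Change     0.03531   -0.03531
  Equil         1.59     0.3018
  solve Keq expr → x = -0.01177; check Q = 0.006846

Q₀ = 2.6845e-06; Q < K (proceeds forward)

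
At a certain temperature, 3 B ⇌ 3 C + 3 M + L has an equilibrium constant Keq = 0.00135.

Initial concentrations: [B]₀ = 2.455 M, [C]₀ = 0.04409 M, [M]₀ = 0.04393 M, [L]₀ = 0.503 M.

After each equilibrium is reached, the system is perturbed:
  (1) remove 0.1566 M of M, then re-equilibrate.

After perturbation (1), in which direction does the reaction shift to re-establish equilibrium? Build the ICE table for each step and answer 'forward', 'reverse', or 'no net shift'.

Q₀ = 2.4701e-10 vs Keq = 0.00135 ⇒ Q<K, forward
Step 1:
                   B          C          M          L
  init         2.455    0.04409    0.04393      0.503
  Δ          -0.4597     0.4597     0.4597     0.1532
  eq           1.995     0.5038     0.5037     0.6562
  solve Keq expr → x = 0.1532; check Q = 0.00135
Then remove 0.1566 M of M.
Step 2:
                   B          C          M          L
  init         1.995     0.5038     0.3471     0.6562
  Δ         -0.07233    0.07233    0.07233    0.02411
  eq           1.923     0.5762     0.4194     0.6804
  solve Keq expr → x = 0.02411; check Q = 0.00135

Direction: forward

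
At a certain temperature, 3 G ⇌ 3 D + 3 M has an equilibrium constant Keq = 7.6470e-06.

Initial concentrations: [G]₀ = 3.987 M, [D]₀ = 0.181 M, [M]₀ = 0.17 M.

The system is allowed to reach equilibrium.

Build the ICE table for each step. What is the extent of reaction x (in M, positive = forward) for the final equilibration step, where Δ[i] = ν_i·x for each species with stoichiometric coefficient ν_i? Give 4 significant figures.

x = 0.03375 M

Q₀ = 4.5967e-07 vs Keq = 7.6470e-06 ⇒ Q<K, forward
Step 1:
                    G           D           M
  I             3.987       0.181        0.17
  C           -0.1012      0.1012      0.1012
  E             3.886      0.2822      0.2712
  solve Keq expr → x = 0.03375; check Q = 7.6470e-06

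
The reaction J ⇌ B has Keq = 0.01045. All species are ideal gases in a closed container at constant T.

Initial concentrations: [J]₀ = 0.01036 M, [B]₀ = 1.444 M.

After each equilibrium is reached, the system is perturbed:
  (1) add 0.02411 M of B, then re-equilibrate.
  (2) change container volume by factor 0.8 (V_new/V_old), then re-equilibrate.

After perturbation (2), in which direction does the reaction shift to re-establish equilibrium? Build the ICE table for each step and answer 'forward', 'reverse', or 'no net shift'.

Direction: no net shift

Q₀ = 139.4 vs Keq = 0.01045 ⇒ Q>K, reverse
Step 1:
                  J         B
  Initial   0.01036     1.444
  Change      1.429    -1.429
  Equil       1.439   0.01504
  solve Keq expr → x = -1.429; check Q = 0.01045
Then add 0.02411 M of B.
Step 2:
                  J         B
  Initial     1.439   0.03915
  Change    0.02386  -0.02386
  Equil       1.463   0.01529
  solve Keq expr → x = -0.02386; check Q = 0.01045
Then change container volume by factor 0.8 (V_new/V_old).
Step 3:
                  J         B
  Initial     1.829   0.01911
  Change          0         0
  Equil       1.829   0.01911
  solve Keq expr → x = 0; check Q = 0.01045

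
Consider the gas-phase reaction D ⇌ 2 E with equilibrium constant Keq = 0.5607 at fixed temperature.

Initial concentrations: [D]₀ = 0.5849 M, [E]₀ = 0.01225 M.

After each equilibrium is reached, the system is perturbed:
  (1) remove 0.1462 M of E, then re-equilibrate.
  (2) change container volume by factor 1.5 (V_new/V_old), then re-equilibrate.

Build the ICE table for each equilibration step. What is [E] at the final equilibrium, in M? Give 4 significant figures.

[E]_eq = 0.3216 M

Q₀ = 2.5656e-04 vs Keq = 0.5607 ⇒ Q<K, forward
Step 1:
                   D          E
  I           0.5849    0.01225
  C            -0.22     0.4401
  E           0.3649     0.4523
  solve Keq expr → x = 0.22; check Q = 0.5607
Then remove 0.1462 M of E.
Step 2:
                   D          E
  I           0.3649     0.3061
  C         -0.05527     0.1105
  E           0.3096     0.4166
  solve Keq expr → x = 0.05527; check Q = 0.5607
Then change container volume by factor 1.5 (V_new/V_old).
Step 3:
                   D          E
  I           0.2064     0.2778
  C         -0.02193    0.04385
  E           0.1845     0.3216
  solve Keq expr → x = 0.02193; check Q = 0.5607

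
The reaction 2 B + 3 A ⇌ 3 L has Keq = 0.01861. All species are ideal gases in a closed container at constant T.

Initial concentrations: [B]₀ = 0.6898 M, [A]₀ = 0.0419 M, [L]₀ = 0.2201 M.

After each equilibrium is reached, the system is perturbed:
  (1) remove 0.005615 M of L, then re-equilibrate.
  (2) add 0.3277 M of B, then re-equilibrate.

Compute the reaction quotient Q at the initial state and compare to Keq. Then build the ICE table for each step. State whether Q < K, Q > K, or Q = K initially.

Q₀ = 304.6 vs Keq = 0.01861 ⇒ Q>K, reverse
Step 1:
                    B           A           L
  init         0.6898      0.0419      0.2201
  Δ            0.1142      0.1713     -0.1713
  eq            0.804      0.2132     0.04884
  solve Keq expr → x = -0.05709; check Q = 0.01861
Then remove 0.005615 M of L.
Step 2:
                    B           A           L
  init          0.804      0.2132     0.04323
  Δ         -0.002981   -0.004472    0.004472
  eq            0.801      0.2087      0.0477
  solve Keq expr → x = 0.001491; check Q = 0.01861
Then add 0.3277 M of B.
Step 3:
                    B           A           L
  init          1.129      0.2087      0.0477
  Δ         -0.006236   -0.009355    0.009355
  eq            1.122      0.1993     0.05705
  solve Keq expr → x = 0.003118; check Q = 0.01861

Q₀ = 304.6; Q > K (proceeds reverse)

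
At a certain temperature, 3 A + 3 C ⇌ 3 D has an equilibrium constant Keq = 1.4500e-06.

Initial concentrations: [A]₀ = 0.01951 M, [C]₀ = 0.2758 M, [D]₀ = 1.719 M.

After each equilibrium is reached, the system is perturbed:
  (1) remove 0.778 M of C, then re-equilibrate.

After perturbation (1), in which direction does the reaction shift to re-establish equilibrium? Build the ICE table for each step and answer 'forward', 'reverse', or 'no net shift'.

Direction: reverse

Q₀ = 3.2604e+07 vs Keq = 1.4500e-06 ⇒ Q>K, reverse
Step 1:
                   A          C          D
  I          0.01951     0.2758      1.719
  C            1.681      1.681     -1.681
  E            1.701      1.957    0.03768
  solve Keq expr → x = -0.5604; check Q = 1.4500e-06
Then remove 0.778 M of C.
Step 2:
                   A          C          D
  I            1.701      1.179    0.03768
  C           0.0145     0.0145    -0.0145
  E            1.715      1.194    0.02317
  solve Keq expr → x = -0.004834; check Q = 1.4500e-06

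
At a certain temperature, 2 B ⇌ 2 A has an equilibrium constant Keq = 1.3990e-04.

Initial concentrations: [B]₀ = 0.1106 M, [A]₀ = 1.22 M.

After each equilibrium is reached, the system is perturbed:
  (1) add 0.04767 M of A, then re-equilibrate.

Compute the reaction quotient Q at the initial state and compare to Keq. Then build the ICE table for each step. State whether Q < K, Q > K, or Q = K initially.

Q₀ = 121.7; Q > K (proceeds reverse)

Q₀ = 121.7 vs Keq = 1.3990e-04 ⇒ Q>K, reverse
Step 1:
                  B         A
  init       0.1106      1.22
  Δ           1.204    -1.204
  eq          1.315   0.01555
  solve Keq expr → x = -0.6022; check Q = 1.3990e-04
Then add 0.04767 M of A.
Step 2:
                  B         A
  init        1.315   0.06322
  Δ         0.04711  -0.04711
  eq          1.362   0.01611
  solve Keq expr → x = -0.02356; check Q = 1.3990e-04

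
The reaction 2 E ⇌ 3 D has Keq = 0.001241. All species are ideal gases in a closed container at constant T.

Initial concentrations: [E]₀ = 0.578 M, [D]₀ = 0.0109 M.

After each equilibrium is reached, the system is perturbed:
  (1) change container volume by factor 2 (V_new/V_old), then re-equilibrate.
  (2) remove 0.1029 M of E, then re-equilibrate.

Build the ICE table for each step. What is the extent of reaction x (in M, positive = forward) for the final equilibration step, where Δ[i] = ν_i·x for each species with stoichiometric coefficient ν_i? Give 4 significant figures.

x = -0.003809 M

Q₀ = 3.8764e-06 vs Keq = 0.001241 ⇒ Q<K, forward
Step 1:
                  E         D
  init        0.578    0.0109
  Δ        -0.04012   0.06017
  eq         0.5379   0.07107
  solve Keq expr → x = 0.02006; check Q = 0.001241
Then change container volume by factor 2 (V_new/V_old).
Step 2:
                  E         D
  init       0.2689   0.03554
  Δ       -0.005732  0.008598
  eq         0.2632   0.04414
  solve Keq expr → x = 0.002866; check Q = 0.001241
Then remove 0.1029 M of E.
Step 3:
                  E         D
  init       0.1603   0.04414
  Δ        0.007618  -0.01143
  eq         0.1679   0.03271
  solve Keq expr → x = -0.003809; check Q = 0.001241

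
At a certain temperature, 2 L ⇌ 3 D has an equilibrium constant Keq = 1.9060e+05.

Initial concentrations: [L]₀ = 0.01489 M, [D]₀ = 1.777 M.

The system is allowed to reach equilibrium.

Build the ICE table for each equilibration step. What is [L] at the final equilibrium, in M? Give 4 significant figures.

Q₀ = 2.5309e+04 vs Keq = 1.9060e+05 ⇒ Q<K, forward
Step 1:
                  L         D
  I         0.01489     1.777
  C       -0.009399    0.0141
  E        0.005491     1.791
  solve Keq expr → x = 0.0047; check Q = 1.9060e+05

[L]_eq = 0.005491 M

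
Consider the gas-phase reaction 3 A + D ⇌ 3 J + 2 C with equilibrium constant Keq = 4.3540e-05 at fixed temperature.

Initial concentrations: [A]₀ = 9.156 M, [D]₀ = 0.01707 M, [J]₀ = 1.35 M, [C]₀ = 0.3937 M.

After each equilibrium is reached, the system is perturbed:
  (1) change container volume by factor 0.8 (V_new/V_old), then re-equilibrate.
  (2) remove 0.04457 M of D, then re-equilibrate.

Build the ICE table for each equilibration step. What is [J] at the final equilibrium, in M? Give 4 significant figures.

Q₀ = 0.02911 vs Keq = 4.3540e-05 ⇒ Q>K, reverse
Step 1:
                  A         D         J         C
  init        9.156   0.01707      1.35    0.3937
  Δ          0.4496    0.1499   -0.4496   -0.2998
  eq          9.606    0.1669    0.9004   0.09395
  solve Keq expr → x = -0.1499; check Q = 4.3540e-05
Then change container volume by factor 0.8 (V_new/V_old).
Step 2:
                  A         D         J         C
  init        12.01    0.2087     1.125    0.1174
  Δ         0.01366  0.004555  -0.01366  -0.00911
  eq          12.02    0.2132     1.112    0.1083
  solve Keq expr → x = -0.004555; check Q = 4.3540e-05
Then remove 0.04457 M of D.
Step 3:
                  A         D         J         C
  init        12.02    0.1687     1.112    0.1083
  Δ         0.01321  0.004403  -0.01321 -0.008805
  eq          12.03    0.1731     1.099   0.09952
  solve Keq expr → x = -0.004403; check Q = 4.3540e-05

[J]_eq = 1.099 M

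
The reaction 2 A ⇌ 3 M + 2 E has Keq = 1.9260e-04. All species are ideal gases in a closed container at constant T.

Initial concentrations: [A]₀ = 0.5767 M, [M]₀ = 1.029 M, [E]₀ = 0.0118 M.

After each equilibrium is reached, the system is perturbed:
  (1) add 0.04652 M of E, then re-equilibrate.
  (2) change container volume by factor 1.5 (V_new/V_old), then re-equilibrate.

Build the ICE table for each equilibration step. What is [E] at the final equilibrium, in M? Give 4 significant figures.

[E]_eq = 0.01106 M

Q₀ = 4.5615e-04 vs Keq = 1.9260e-04 ⇒ Q>K, reverse
Step 1:
                  A         M         E
  Initial    0.5767     1.029    0.0118
  Change   0.004011 -0.006016 -0.004011
  Equil      0.5807     1.023  0.007789
  solve Keq expr → x = -0.002005; check Q = 1.9260e-04
Then add 0.04652 M of E.
Step 2:
                  A         M         E
  Initial    0.5807     1.023   0.05431
  Change    0.04501  -0.06752  -0.04501
  Equil      0.6257    0.9555  0.009298
  solve Keq expr → x = -0.02251; check Q = 1.9260e-04
Then change container volume by factor 1.5 (V_new/V_old).
Step 3:
                  A         M         E
  Initial    0.4171     0.637  0.006199
  Change  -0.004865  0.007298  0.004865
  Equil      0.4123    0.6443   0.01106
  solve Keq expr → x = 0.002433; check Q = 1.9260e-04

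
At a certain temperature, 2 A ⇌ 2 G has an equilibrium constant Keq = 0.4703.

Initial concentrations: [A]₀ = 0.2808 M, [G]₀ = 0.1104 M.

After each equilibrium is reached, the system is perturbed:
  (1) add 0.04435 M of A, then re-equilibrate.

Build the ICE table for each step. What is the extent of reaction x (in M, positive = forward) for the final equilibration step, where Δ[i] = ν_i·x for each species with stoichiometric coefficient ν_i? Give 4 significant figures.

x = 0.009021 M

Q₀ = 0.1546 vs Keq = 0.4703 ⇒ Q<K, forward
Step 1:
                  A         G
  I          0.2808    0.1104
  C        -0.04874   0.04874
  E          0.2321    0.1591
  solve Keq expr → x = 0.02437; check Q = 0.4703
Then add 0.04435 M of A.
Step 2:
                  A         G
  I          0.2764    0.1591
  C        -0.01804   0.01804
  E          0.2584    0.1772
  solve Keq expr → x = 0.009021; check Q = 0.4703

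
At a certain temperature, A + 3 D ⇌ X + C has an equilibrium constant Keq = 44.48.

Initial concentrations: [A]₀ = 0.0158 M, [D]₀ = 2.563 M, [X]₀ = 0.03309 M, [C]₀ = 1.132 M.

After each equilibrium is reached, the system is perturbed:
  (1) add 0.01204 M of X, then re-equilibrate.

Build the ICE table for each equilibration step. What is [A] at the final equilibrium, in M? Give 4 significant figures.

Q₀ = 0.1408 vs Keq = 44.48 ⇒ Q<K, forward
Step 1:
                  A         D         X         C
  I          0.0158     2.563   0.03309     1.132
  C        -0.01572  -0.04716   0.01572   0.01572
  E       7.9093e-05     2.516   0.04881     1.148
  solve Keq expr → x = 0.01572; check Q = 44.48
Then add 0.01204 M of X.
Step 2:
                  A         D         X         C
  I       7.9093e-05     2.516   0.06085     1.148
  C       1.9470e-05 5.8409e-05 -1.9470e-05 -1.9470e-05
  E       9.8563e-05     2.516   0.06083     1.148
  solve Keq expr → x = -1.9470e-05; check Q = 44.48

[A]_eq = 9.8563e-05 M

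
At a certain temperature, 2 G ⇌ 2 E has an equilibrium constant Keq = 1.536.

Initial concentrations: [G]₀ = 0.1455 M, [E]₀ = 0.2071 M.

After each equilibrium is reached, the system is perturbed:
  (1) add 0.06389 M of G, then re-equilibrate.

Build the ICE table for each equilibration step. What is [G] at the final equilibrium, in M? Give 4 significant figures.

Q₀ = 2.026 vs Keq = 1.536 ⇒ Q>K, reverse
Step 1:
                   G          E
  I           0.1455     0.2071
  C          0.01196   -0.01196
  E           0.1575     0.1951
  solve Keq expr → x = -0.005978; check Q = 1.536
Then add 0.06389 M of G.
Step 2:
                   G          E
  I           0.2213     0.1951
  C         -0.03536    0.03536
  E            0.186     0.2305
  solve Keq expr → x = 0.01768; check Q = 1.536

[G]_eq = 0.186 M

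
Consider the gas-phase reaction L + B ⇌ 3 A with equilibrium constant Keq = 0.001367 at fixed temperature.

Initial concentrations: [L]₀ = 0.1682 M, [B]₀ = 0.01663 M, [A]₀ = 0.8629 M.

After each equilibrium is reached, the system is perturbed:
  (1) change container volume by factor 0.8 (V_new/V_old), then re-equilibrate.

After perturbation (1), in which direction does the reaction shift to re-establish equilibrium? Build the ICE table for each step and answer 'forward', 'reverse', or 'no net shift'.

Q₀ = 229.7 vs Keq = 0.001367 ⇒ Q>K, reverse
Step 1:
                   L          B          A
  Initial     0.1682    0.01663     0.8629
  Change      0.2691     0.2691    -0.8074
  Equil       0.4373     0.2858    0.05549
  solve Keq expr → x = -0.2691; check Q = 0.001367
Then change container volume by factor 0.8 (V_new/V_old).
Step 2:
                   L          B          A
  Initial     0.5467     0.3572    0.06936
  Change    0.001604   0.001604  -0.004813
  Equil       0.5483     0.3588    0.06455
  solve Keq expr → x = -0.001604; check Q = 0.001367

Direction: reverse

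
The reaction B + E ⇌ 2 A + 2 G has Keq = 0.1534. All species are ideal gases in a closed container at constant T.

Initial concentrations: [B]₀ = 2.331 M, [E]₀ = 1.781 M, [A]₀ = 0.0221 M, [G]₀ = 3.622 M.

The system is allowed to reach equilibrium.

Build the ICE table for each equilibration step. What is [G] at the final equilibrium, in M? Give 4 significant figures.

Q₀ = 0.001543 vs Keq = 0.1534 ⇒ Q<K, forward
Step 1:
                   B          E          A          G
  I            2.331      1.781     0.0221      3.622
  C         -0.08929   -0.08929     0.1786     0.1786
  E            2.242      1.692     0.2007      3.801
  solve Keq expr → x = 0.08929; check Q = 0.1534

[G]_eq = 3.801 M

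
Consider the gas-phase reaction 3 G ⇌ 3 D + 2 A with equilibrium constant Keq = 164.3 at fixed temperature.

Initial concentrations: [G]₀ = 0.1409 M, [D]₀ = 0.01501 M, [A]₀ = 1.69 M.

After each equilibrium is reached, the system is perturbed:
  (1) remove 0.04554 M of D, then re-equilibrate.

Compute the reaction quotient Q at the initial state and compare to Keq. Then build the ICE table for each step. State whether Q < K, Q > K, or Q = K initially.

Q₀ = 0.003453 vs Keq = 164.3 ⇒ Q<K, forward
Step 1:
                    G           D           A
  Initial      0.1409     0.01501        1.69
  Change      -0.1081      0.1081     0.07207
  Equil       0.03279      0.1231       1.762
  solve Keq expr → x = 0.03604; check Q = 164.3
Then remove 0.04554 M of D.
Step 2:
                    G           D           A
  Initial     0.03279     0.07758       1.762
  Change    -0.009535    0.009535    0.006356
  Equil       0.02326     0.08711       1.768
  solve Keq expr → x = 0.003178; check Q = 164.3

Q₀ = 0.003453; Q < K (proceeds forward)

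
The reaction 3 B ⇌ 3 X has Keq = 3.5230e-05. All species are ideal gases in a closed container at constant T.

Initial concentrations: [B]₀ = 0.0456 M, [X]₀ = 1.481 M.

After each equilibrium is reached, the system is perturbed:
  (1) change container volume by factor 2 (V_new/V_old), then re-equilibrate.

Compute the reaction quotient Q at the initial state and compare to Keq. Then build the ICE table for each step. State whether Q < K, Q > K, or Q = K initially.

Q₀ = 3.4259e+04 vs Keq = 3.5230e-05 ⇒ Q>K, reverse
Step 1:
                   B          X
  init        0.0456      1.481
  Δ            1.433     -1.433
  eq           1.478    0.04846
  solve Keq expr → x = -0.4775; check Q = 3.5230e-05
Then change container volume by factor 2 (V_new/V_old).
Step 2:
                   B          X
  init        0.7391    0.02423
  Δ                0          0
  eq          0.7391    0.02423
  solve Keq expr → x = 0; check Q = 3.5230e-05

Q₀ = 3.4259e+04; Q > K (proceeds reverse)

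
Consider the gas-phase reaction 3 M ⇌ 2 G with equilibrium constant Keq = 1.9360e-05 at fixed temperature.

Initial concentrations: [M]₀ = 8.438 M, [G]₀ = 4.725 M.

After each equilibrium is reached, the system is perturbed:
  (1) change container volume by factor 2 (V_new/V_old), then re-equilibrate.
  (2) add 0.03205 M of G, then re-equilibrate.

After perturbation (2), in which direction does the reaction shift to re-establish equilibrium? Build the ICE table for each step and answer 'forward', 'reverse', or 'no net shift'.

Q₀ = 0.03716 vs Keq = 1.9360e-05 ⇒ Q>K, reverse
Step 1:
                  M         G
  init        8.438     4.725
  Δ           6.699    -4.466
  eq          15.14    0.2591
  solve Keq expr → x = -2.233; check Q = 1.9360e-05
Then change container volume by factor 2 (V_new/V_old).
Step 2:
                  M         G
  init        7.568    0.1296
  Δ         0.05541  -0.03694
  eq          7.624   0.09262
  solve Keq expr → x = -0.01847; check Q = 1.9360e-05
Then add 0.03205 M of G.
Step 3:
                  M         G
  init        7.624    0.1247
  Δ         0.04679   -0.0312
  eq          7.671   0.09348
  solve Keq expr → x = -0.0156; check Q = 1.9360e-05

Direction: reverse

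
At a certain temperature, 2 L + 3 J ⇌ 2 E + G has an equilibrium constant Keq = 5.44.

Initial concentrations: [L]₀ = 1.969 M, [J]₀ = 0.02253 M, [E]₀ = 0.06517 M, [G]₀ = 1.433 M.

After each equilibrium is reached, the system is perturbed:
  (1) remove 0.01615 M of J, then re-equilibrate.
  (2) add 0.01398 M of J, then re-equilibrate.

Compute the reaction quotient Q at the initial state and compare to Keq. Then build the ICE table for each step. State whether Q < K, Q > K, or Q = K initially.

Q₀ = 137.3; Q > K (proceeds reverse)

Q₀ = 137.3 vs Keq = 5.44 ⇒ Q>K, reverse
Step 1:
                    L           J           E           G
  Initial       1.969     0.02253     0.06517       1.433
  Change      0.01945     0.02918    -0.01945   -0.009727
  Equil         1.988     0.05171     0.04572       1.423
  solve Keq expr → x = -0.009727; check Q = 5.44
Then remove 0.01615 M of J.
Step 2:
                    L           J           E           G
  Initial       1.988     0.03556     0.04572       1.423
  Change     0.007035     0.01055   -0.007035   -0.003517
  Equil         1.995     0.04611     0.03868        1.42
  solve Keq expr → x = -0.003517; check Q = 5.44
Then add 0.01398 M of J.
Step 3:
                    L           J           E           G
  Initial       1.995     0.06009     0.03868        1.42
  Change    -0.006083   -0.009124    0.006083    0.003041
  Equil         1.989     0.05097     0.04476       1.423
  solve Keq expr → x = 0.003041; check Q = 5.44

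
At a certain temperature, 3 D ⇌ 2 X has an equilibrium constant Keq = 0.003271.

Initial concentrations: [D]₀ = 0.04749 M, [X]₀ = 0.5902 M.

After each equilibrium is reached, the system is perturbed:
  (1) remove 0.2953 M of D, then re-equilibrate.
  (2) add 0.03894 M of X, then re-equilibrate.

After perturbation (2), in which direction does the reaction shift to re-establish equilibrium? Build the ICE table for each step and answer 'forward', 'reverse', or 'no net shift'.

Q₀ = 3252 vs Keq = 0.003271 ⇒ Q>K, reverse
Step 1:
                  D         X
  I         0.04749    0.5902
  C          0.8164   -0.5443
  E          0.8639   0.04592
  solve Keq expr → x = -0.2721; check Q = 0.003271
Then remove 0.2953 M of D.
Step 2:
                  D         X
  I          0.5686   0.04592
  C         0.02923  -0.01949
  E          0.5978   0.02644
  solve Keq expr → x = -0.009743; check Q = 0.003271
Then add 0.03894 M of X.
Step 3:
                  D         X
  I          0.5978   0.06538
  C         0.05302  -0.03535
  E          0.6509   0.03003
  solve Keq expr → x = -0.01767; check Q = 0.003271

Direction: reverse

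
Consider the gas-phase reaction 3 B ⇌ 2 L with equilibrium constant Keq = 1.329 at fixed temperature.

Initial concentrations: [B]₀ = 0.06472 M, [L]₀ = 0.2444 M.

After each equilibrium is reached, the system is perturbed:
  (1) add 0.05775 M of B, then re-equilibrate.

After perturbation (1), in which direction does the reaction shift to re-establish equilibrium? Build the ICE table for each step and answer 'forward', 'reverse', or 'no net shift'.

Q₀ = 220.3 vs Keq = 1.329 ⇒ Q>K, reverse
Step 1:
                    B           L
  Initial     0.06472      0.2444
  Change         0.17     -0.1133
  Equil        0.2347      0.1311
  solve Keq expr → x = -0.05666; check Q = 1.329
Then add 0.05775 M of B.
Step 2:
                    B           L
  Initial      0.2925      0.1311
  Change     -0.03253     0.02169
  Equil        0.2599      0.1528
  solve Keq expr → x = 0.01084; check Q = 1.329

Direction: forward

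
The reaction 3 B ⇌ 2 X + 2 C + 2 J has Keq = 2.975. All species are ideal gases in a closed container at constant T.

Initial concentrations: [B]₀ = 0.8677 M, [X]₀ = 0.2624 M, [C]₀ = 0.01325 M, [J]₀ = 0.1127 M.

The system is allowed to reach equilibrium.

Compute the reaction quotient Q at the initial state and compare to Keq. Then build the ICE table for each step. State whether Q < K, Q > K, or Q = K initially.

Q₀ = 2.3502e-07 vs Keq = 2.975 ⇒ Q<K, forward
Step 1:
                  B         X         C         J
  Initial    0.8677    0.2624   0.01325    0.1127
  Change     -0.653    0.4354    0.4354    0.4354
  Equil      0.2147    0.6978    0.4486    0.5481
  solve Keq expr → x = 0.2177; check Q = 2.975

Q₀ = 2.3502e-07; Q < K (proceeds forward)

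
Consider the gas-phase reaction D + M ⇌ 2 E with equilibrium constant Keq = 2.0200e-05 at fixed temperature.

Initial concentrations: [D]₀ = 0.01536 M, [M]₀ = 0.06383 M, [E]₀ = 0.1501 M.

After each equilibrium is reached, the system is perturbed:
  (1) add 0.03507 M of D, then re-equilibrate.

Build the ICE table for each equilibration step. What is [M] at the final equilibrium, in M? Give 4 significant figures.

[M]_eq = 0.1386 M

Q₀ = 22.98 vs Keq = 2.0200e-05 ⇒ Q>K, reverse
Step 1:
                   D          M          E
  I          0.01536    0.06383     0.1501
  C           0.0748     0.0748    -0.1496
  E          0.09016     0.1386 5.0247e-04
  solve Keq expr → x = -0.0748; check Q = 2.0200e-05
Then add 0.03507 M of D.
Step 2:
                   D          M          E
  I           0.1252     0.1386 5.0247e-04
  C       -4.4757e-05 -4.4757e-05 8.9514e-05
  E           0.1252     0.1386 5.9198e-04
  solve Keq expr → x = 4.4757e-05; check Q = 2.0200e-05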